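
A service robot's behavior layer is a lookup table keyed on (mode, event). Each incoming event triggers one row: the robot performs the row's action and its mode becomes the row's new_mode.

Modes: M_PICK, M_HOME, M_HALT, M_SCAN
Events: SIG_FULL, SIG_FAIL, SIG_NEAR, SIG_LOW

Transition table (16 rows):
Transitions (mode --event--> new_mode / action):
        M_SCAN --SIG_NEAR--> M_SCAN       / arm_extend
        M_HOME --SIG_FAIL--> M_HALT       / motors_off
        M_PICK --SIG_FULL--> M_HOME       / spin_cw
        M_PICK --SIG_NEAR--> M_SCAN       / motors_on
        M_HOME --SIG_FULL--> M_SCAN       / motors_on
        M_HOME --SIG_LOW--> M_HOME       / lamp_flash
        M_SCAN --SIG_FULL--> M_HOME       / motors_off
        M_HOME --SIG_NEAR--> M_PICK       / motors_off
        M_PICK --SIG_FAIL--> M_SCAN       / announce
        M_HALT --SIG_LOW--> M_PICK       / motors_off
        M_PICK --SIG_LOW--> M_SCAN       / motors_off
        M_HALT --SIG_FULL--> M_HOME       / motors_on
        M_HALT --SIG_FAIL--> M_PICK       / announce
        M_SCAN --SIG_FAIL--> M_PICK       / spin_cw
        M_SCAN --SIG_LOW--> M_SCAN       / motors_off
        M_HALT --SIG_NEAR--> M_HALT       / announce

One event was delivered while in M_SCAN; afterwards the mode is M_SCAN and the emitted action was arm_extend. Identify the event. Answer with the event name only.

try SIG_FULL: (M_SCAN, SIG_FULL) → (M_HOME, motors_off)
try SIG_FAIL: (M_SCAN, SIG_FAIL) → (M_PICK, spin_cw)
try SIG_NEAR: (M_SCAN, SIG_NEAR) → (M_SCAN, arm_extend)  ← matches
try SIG_LOW: (M_SCAN, SIG_LOW) → (M_SCAN, motors_off)

SIG_NEAR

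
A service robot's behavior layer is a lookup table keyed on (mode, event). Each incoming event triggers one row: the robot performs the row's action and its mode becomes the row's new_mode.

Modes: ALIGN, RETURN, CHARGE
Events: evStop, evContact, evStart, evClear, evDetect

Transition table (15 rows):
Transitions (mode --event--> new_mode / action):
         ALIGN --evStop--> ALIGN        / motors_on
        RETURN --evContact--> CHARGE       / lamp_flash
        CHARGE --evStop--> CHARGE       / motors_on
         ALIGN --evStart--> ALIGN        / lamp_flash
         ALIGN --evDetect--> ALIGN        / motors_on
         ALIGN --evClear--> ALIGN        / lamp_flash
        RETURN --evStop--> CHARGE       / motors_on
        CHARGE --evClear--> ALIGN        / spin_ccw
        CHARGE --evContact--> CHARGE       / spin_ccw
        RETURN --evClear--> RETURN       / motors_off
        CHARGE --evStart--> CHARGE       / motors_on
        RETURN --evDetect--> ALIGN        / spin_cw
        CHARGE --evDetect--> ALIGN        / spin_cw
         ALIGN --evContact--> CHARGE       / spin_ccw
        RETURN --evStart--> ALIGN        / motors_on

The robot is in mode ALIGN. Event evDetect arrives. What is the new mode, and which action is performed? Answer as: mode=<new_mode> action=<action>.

current mode = ALIGN; filter table to that mode:
  (ALIGN, evStop) → (ALIGN, motors_on)
  (ALIGN, evStart) → (ALIGN, lamp_flash)
  (ALIGN, evDetect) → (ALIGN, motors_on)  ← event matches
  (ALIGN, evClear) → (ALIGN, lamp_flash)
  (ALIGN, evContact) → (CHARGE, spin_ccw)
event = evDetect selects (ALIGN, motors_on)

mode=ALIGN action=motors_on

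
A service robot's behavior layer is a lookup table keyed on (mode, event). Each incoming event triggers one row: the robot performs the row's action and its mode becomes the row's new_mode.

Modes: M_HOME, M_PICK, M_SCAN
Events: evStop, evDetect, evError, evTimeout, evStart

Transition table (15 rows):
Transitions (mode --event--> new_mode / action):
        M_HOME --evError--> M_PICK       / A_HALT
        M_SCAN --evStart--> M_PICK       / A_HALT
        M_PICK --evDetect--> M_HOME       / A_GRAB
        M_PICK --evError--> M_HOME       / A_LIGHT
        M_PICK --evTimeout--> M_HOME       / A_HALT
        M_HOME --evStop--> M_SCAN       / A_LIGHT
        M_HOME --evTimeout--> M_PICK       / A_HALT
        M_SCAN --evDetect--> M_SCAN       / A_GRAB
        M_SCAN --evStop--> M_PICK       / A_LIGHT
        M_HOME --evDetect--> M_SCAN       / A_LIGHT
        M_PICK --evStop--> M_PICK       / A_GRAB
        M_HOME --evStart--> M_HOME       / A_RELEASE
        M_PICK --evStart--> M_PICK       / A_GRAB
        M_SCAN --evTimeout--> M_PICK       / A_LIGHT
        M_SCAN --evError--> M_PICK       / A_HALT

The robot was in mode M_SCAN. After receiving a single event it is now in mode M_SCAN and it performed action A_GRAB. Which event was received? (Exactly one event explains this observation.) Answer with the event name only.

evDetect

try evStop: (M_SCAN, evStop) → (M_PICK, A_LIGHT)
try evDetect: (M_SCAN, evDetect) → (M_SCAN, A_GRAB)  ← matches
try evError: (M_SCAN, evError) → (M_PICK, A_HALT)
try evTimeout: (M_SCAN, evTimeout) → (M_PICK, A_LIGHT)
try evStart: (M_SCAN, evStart) → (M_PICK, A_HALT)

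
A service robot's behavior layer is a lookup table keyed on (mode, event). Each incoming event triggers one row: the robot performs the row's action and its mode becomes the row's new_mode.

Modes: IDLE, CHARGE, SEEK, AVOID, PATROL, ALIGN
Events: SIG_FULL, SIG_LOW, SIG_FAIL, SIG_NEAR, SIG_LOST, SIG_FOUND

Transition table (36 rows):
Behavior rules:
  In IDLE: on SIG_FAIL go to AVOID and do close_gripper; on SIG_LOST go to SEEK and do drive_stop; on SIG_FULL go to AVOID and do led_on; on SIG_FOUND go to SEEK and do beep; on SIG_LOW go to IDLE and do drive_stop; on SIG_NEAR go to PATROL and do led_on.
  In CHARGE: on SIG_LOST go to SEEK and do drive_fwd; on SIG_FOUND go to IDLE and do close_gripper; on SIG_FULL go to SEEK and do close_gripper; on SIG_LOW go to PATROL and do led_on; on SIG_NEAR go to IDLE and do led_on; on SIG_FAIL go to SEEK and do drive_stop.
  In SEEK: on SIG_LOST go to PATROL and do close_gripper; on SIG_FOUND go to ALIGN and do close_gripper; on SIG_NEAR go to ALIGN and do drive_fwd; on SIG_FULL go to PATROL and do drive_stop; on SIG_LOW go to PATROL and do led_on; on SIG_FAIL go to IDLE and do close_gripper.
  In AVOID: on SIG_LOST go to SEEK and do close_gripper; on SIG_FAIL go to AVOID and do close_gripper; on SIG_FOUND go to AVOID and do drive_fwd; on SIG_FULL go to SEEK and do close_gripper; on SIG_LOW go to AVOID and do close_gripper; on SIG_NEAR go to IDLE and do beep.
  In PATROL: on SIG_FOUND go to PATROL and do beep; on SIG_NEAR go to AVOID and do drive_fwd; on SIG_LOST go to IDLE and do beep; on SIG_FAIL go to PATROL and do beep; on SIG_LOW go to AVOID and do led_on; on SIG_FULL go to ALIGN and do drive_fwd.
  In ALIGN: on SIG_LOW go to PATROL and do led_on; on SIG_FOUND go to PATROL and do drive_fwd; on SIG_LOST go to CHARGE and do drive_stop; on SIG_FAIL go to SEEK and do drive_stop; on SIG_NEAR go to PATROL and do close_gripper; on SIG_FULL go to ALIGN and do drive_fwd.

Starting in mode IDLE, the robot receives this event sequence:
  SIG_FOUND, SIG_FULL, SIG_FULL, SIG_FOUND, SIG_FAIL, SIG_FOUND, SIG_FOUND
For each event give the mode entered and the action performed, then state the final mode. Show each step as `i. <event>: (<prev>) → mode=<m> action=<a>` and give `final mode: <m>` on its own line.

1. SIG_FOUND: (IDLE) → mode=SEEK action=beep
2. SIG_FULL: (SEEK) → mode=PATROL action=drive_stop
3. SIG_FULL: (PATROL) → mode=ALIGN action=drive_fwd
4. SIG_FOUND: (ALIGN) → mode=PATROL action=drive_fwd
5. SIG_FAIL: (PATROL) → mode=PATROL action=beep
6. SIG_FOUND: (PATROL) → mode=PATROL action=beep
7. SIG_FOUND: (PATROL) → mode=PATROL action=beep

final mode: PATROL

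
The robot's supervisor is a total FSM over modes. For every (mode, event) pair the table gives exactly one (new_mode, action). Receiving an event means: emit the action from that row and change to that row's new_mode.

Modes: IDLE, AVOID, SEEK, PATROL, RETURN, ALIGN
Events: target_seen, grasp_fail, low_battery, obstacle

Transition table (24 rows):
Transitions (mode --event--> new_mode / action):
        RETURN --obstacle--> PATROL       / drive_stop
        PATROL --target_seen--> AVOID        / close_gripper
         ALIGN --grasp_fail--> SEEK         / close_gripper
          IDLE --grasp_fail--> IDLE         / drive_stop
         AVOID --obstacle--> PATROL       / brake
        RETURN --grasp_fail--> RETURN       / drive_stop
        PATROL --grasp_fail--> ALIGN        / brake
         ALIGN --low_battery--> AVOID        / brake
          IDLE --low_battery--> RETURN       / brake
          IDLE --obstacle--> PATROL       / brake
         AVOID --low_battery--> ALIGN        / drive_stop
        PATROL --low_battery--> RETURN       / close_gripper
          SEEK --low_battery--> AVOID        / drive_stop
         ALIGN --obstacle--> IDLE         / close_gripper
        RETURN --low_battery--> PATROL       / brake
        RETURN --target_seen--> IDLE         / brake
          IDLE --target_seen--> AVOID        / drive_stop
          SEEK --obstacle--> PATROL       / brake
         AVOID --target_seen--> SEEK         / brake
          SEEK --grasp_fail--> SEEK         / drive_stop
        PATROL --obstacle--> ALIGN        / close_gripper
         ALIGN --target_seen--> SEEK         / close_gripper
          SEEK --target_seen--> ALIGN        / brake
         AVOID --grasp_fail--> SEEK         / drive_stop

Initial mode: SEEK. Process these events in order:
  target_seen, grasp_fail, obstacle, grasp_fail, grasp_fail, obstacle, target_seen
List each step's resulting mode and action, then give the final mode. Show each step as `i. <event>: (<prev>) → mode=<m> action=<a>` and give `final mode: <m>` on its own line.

final mode: AVOID

1. target_seen: (SEEK) → mode=ALIGN action=brake
2. grasp_fail: (ALIGN) → mode=SEEK action=close_gripper
3. obstacle: (SEEK) → mode=PATROL action=brake
4. grasp_fail: (PATROL) → mode=ALIGN action=brake
5. grasp_fail: (ALIGN) → mode=SEEK action=close_gripper
6. obstacle: (SEEK) → mode=PATROL action=brake
7. target_seen: (PATROL) → mode=AVOID action=close_gripper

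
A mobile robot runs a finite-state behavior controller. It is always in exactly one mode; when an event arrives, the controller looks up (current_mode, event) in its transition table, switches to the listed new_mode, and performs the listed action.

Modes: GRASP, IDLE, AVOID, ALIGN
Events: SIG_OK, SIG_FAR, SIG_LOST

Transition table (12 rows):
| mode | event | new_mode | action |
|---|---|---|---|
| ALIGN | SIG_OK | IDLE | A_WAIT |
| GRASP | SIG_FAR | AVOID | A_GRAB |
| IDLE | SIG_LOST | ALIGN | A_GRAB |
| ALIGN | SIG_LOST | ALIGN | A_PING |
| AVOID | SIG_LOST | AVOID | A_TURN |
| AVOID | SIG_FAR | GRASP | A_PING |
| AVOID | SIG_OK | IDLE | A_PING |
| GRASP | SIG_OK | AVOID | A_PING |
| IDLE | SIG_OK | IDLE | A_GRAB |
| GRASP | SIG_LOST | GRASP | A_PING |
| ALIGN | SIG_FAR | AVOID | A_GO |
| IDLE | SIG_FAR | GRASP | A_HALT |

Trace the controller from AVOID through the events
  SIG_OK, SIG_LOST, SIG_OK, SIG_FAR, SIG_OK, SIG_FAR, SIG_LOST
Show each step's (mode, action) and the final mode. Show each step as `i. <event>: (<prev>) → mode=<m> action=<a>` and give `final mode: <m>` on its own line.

final mode: GRASP

1. SIG_OK: (AVOID) → mode=IDLE action=A_PING
2. SIG_LOST: (IDLE) → mode=ALIGN action=A_GRAB
3. SIG_OK: (ALIGN) → mode=IDLE action=A_WAIT
4. SIG_FAR: (IDLE) → mode=GRASP action=A_HALT
5. SIG_OK: (GRASP) → mode=AVOID action=A_PING
6. SIG_FAR: (AVOID) → mode=GRASP action=A_PING
7. SIG_LOST: (GRASP) → mode=GRASP action=A_PING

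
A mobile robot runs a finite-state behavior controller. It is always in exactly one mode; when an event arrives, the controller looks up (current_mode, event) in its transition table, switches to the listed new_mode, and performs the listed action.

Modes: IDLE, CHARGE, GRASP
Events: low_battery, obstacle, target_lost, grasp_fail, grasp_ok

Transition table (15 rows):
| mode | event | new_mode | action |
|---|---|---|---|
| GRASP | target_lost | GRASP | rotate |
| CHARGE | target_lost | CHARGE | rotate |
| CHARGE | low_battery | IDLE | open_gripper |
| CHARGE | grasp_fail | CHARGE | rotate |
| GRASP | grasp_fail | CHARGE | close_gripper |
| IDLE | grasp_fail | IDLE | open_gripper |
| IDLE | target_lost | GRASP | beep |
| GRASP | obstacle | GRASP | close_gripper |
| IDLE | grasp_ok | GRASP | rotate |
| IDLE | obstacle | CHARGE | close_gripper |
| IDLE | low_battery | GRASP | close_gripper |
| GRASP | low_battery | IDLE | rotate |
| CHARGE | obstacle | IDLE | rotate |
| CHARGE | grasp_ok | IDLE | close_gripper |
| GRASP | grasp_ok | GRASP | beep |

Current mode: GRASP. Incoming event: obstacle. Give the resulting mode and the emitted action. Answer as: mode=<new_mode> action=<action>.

mode=GRASP action=close_gripper

current mode = GRASP; filter table to that mode:
  (GRASP, target_lost) → (GRASP, rotate)
  (GRASP, grasp_fail) → (CHARGE, close_gripper)
  (GRASP, obstacle) → (GRASP, close_gripper)  ← event matches
  (GRASP, low_battery) → (IDLE, rotate)
  (GRASP, grasp_ok) → (GRASP, beep)
event = obstacle selects (GRASP, close_gripper)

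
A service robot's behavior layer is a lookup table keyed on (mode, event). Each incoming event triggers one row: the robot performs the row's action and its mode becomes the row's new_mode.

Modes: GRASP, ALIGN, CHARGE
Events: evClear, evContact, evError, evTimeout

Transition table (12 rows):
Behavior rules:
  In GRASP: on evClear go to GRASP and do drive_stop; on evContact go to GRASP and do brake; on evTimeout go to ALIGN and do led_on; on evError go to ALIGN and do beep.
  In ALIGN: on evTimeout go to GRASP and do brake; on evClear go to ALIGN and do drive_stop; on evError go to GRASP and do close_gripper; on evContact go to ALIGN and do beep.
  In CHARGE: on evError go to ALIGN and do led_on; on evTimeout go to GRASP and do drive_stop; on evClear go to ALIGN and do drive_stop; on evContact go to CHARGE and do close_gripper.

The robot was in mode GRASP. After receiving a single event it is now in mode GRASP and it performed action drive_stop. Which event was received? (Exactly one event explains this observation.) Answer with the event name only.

evClear

try evClear: (GRASP, evClear) → (GRASP, drive_stop)  ← matches
try evContact: (GRASP, evContact) → (GRASP, brake)
try evError: (GRASP, evError) → (ALIGN, beep)
try evTimeout: (GRASP, evTimeout) → (ALIGN, led_on)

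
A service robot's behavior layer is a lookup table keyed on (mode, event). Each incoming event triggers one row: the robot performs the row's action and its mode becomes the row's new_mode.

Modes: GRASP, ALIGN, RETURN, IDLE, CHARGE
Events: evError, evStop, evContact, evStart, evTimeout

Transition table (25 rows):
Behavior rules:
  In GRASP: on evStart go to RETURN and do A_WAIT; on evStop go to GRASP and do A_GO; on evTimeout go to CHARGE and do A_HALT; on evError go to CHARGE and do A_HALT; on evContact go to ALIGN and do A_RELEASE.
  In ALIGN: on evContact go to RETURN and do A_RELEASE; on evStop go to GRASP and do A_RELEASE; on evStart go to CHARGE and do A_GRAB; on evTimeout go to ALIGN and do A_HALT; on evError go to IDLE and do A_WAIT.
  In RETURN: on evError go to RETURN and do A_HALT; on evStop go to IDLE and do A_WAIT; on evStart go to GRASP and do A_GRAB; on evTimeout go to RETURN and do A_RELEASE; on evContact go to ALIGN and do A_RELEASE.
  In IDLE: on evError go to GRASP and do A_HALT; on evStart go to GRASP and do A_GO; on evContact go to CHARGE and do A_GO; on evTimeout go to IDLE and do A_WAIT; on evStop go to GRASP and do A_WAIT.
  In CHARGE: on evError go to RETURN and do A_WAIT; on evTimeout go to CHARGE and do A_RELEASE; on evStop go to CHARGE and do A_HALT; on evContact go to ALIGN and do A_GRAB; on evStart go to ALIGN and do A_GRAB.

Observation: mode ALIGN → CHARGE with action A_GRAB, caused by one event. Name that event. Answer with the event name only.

evStart

try evError: (ALIGN, evError) → (IDLE, A_WAIT)
try evStop: (ALIGN, evStop) → (GRASP, A_RELEASE)
try evContact: (ALIGN, evContact) → (RETURN, A_RELEASE)
try evStart: (ALIGN, evStart) → (CHARGE, A_GRAB)  ← matches
try evTimeout: (ALIGN, evTimeout) → (ALIGN, A_HALT)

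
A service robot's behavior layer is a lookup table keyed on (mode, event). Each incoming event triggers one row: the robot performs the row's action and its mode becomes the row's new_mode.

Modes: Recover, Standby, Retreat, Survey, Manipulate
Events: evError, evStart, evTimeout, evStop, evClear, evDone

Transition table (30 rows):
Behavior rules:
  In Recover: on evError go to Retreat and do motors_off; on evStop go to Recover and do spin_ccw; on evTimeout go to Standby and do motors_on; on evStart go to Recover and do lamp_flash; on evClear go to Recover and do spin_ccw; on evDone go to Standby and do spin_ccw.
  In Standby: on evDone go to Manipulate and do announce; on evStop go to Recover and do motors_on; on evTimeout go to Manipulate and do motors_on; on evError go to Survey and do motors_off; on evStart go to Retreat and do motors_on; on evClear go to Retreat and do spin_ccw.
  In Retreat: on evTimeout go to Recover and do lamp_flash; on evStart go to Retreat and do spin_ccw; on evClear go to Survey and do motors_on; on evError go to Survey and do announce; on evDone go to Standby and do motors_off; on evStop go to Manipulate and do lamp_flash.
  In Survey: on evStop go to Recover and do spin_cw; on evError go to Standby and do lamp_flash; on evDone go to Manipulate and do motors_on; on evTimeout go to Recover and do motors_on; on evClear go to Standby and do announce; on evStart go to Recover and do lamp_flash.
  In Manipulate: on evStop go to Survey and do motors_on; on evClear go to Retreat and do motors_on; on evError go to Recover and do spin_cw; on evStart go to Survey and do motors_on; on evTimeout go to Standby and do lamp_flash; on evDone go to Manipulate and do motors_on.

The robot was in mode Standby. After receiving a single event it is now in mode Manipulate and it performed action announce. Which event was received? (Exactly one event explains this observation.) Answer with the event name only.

evDone

try evError: (Standby, evError) → (Survey, motors_off)
try evStart: (Standby, evStart) → (Retreat, motors_on)
try evTimeout: (Standby, evTimeout) → (Manipulate, motors_on)
try evStop: (Standby, evStop) → (Recover, motors_on)
try evClear: (Standby, evClear) → (Retreat, spin_ccw)
try evDone: (Standby, evDone) → (Manipulate, announce)  ← matches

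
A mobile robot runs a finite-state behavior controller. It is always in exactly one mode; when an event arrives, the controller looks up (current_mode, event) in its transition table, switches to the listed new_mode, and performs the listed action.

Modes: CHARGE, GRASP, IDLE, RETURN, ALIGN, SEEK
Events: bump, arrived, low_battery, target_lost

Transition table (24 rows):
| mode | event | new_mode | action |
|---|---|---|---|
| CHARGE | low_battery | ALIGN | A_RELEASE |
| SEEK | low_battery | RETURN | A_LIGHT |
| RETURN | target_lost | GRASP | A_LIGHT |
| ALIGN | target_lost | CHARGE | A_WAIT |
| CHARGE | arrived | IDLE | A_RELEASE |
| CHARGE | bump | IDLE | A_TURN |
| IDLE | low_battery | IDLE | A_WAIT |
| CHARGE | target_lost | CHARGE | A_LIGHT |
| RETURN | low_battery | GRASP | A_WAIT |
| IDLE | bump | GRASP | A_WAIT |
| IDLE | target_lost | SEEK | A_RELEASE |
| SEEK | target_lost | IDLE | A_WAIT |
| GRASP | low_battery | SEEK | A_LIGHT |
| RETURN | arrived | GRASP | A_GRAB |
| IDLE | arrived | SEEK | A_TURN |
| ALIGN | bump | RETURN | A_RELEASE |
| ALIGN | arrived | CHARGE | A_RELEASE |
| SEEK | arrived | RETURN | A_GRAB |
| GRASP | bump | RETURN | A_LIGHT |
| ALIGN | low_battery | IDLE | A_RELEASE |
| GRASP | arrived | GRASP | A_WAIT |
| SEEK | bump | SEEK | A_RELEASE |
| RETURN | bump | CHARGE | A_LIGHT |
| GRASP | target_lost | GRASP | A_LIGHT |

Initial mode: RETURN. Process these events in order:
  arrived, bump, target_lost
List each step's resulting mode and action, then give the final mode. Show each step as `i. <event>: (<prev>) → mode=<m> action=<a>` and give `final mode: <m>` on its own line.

final mode: GRASP

1. arrived: (RETURN) → mode=GRASP action=A_GRAB
2. bump: (GRASP) → mode=RETURN action=A_LIGHT
3. target_lost: (RETURN) → mode=GRASP action=A_LIGHT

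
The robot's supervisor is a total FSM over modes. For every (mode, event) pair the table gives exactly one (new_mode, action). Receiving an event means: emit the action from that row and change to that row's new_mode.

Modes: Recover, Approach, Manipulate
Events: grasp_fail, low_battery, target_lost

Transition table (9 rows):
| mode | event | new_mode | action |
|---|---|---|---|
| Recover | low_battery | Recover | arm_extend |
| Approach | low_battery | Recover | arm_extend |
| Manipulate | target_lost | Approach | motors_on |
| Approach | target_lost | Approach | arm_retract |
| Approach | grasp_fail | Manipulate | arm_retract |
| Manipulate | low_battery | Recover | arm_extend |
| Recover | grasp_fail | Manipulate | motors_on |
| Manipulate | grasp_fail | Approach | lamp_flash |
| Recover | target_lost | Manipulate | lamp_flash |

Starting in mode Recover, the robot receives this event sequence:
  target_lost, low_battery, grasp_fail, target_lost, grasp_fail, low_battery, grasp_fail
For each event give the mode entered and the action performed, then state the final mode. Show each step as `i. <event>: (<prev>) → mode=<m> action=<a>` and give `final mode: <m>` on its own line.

1. target_lost: (Recover) → mode=Manipulate action=lamp_flash
2. low_battery: (Manipulate) → mode=Recover action=arm_extend
3. grasp_fail: (Recover) → mode=Manipulate action=motors_on
4. target_lost: (Manipulate) → mode=Approach action=motors_on
5. grasp_fail: (Approach) → mode=Manipulate action=arm_retract
6. low_battery: (Manipulate) → mode=Recover action=arm_extend
7. grasp_fail: (Recover) → mode=Manipulate action=motors_on

final mode: Manipulate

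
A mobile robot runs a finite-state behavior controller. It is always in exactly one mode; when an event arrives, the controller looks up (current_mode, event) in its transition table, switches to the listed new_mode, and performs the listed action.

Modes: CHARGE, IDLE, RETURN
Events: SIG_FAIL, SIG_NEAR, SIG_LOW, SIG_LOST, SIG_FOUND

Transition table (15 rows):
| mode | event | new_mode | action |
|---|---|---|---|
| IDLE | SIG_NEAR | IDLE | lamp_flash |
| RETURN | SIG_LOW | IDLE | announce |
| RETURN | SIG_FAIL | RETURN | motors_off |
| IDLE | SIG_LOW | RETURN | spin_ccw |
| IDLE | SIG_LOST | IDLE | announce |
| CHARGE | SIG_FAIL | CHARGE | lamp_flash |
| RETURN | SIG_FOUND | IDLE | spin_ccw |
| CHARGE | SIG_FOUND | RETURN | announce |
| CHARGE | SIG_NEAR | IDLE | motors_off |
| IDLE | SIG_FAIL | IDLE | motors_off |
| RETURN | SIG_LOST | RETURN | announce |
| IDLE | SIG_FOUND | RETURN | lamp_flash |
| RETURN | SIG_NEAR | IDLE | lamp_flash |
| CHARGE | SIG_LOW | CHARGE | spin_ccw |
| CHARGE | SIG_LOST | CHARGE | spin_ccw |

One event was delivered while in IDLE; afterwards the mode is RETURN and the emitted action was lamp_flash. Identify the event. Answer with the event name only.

try SIG_FAIL: (IDLE, SIG_FAIL) → (IDLE, motors_off)
try SIG_NEAR: (IDLE, SIG_NEAR) → (IDLE, lamp_flash)
try SIG_LOW: (IDLE, SIG_LOW) → (RETURN, spin_ccw)
try SIG_LOST: (IDLE, SIG_LOST) → (IDLE, announce)
try SIG_FOUND: (IDLE, SIG_FOUND) → (RETURN, lamp_flash)  ← matches

SIG_FOUND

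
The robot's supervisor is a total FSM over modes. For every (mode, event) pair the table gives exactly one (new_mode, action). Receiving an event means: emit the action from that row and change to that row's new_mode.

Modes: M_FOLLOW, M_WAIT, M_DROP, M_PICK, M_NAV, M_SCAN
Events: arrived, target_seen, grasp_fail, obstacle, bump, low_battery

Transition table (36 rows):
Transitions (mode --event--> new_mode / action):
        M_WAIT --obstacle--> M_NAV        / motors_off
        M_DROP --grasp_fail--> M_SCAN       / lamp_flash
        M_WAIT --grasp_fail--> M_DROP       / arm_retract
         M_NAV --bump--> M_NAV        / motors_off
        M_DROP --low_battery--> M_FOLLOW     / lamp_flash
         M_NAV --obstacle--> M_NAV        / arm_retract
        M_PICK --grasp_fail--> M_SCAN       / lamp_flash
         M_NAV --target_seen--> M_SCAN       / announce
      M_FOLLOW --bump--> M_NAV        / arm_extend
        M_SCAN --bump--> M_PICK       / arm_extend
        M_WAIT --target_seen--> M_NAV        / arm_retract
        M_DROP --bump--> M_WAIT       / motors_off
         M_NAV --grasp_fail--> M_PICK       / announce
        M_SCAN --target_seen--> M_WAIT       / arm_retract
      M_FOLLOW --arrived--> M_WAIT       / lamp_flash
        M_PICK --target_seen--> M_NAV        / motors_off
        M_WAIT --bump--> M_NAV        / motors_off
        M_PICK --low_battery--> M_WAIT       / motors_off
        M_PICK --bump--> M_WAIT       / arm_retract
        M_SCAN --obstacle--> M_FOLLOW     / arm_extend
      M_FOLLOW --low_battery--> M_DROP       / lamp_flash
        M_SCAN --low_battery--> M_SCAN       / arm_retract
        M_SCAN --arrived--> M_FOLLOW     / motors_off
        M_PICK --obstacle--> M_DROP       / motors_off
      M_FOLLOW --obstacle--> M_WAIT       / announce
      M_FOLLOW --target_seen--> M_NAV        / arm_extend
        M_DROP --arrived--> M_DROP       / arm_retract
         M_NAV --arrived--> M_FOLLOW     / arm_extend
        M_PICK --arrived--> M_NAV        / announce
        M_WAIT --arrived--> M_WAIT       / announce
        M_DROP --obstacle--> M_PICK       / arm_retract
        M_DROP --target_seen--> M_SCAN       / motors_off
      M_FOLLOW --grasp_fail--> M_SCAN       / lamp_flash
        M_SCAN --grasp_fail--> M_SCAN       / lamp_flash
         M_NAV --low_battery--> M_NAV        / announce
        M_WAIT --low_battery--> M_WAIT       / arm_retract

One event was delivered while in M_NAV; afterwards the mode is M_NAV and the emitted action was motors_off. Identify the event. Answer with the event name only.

bump

try arrived: (M_NAV, arrived) → (M_FOLLOW, arm_extend)
try target_seen: (M_NAV, target_seen) → (M_SCAN, announce)
try grasp_fail: (M_NAV, grasp_fail) → (M_PICK, announce)
try obstacle: (M_NAV, obstacle) → (M_NAV, arm_retract)
try bump: (M_NAV, bump) → (M_NAV, motors_off)  ← matches
try low_battery: (M_NAV, low_battery) → (M_NAV, announce)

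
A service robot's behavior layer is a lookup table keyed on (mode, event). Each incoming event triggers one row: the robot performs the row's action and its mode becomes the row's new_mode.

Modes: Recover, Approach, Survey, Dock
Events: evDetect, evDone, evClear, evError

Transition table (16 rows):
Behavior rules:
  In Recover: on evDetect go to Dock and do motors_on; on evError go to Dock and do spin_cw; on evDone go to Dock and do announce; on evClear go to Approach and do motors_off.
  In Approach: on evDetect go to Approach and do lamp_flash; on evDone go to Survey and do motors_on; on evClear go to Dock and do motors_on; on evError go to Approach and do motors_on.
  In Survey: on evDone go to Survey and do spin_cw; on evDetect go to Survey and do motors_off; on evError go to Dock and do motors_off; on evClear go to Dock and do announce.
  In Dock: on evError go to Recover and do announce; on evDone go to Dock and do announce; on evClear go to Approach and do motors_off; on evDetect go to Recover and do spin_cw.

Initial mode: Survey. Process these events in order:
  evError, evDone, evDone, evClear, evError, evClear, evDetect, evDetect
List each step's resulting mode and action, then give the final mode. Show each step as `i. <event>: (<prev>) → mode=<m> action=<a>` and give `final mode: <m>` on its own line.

1. evError: (Survey) → mode=Dock action=motors_off
2. evDone: (Dock) → mode=Dock action=announce
3. evDone: (Dock) → mode=Dock action=announce
4. evClear: (Dock) → mode=Approach action=motors_off
5. evError: (Approach) → mode=Approach action=motors_on
6. evClear: (Approach) → mode=Dock action=motors_on
7. evDetect: (Dock) → mode=Recover action=spin_cw
8. evDetect: (Recover) → mode=Dock action=motors_on

final mode: Dock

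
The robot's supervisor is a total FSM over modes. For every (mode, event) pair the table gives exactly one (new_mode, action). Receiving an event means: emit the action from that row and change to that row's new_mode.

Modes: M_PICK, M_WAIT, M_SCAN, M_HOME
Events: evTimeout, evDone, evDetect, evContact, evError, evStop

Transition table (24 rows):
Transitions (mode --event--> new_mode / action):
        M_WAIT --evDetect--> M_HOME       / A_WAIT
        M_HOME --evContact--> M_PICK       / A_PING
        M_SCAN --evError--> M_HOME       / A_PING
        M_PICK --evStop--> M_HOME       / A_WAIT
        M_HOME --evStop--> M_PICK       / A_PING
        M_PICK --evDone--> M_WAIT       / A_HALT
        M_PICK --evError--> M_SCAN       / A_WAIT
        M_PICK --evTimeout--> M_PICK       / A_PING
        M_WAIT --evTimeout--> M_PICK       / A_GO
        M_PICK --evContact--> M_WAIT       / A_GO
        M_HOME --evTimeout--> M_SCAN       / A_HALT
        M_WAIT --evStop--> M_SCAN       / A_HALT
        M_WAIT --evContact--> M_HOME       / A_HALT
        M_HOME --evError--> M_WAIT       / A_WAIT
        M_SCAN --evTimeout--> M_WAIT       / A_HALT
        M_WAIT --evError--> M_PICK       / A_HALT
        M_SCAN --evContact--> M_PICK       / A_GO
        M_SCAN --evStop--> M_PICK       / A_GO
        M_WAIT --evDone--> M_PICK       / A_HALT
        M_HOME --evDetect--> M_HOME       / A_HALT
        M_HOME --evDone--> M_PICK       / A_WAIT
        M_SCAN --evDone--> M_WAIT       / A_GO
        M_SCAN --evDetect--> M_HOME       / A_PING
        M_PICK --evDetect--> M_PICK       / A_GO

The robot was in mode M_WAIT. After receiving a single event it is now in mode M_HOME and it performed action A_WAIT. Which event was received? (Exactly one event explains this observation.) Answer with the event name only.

evDetect

try evTimeout: (M_WAIT, evTimeout) → (M_PICK, A_GO)
try evDone: (M_WAIT, evDone) → (M_PICK, A_HALT)
try evDetect: (M_WAIT, evDetect) → (M_HOME, A_WAIT)  ← matches
try evContact: (M_WAIT, evContact) → (M_HOME, A_HALT)
try evError: (M_WAIT, evError) → (M_PICK, A_HALT)
try evStop: (M_WAIT, evStop) → (M_SCAN, A_HALT)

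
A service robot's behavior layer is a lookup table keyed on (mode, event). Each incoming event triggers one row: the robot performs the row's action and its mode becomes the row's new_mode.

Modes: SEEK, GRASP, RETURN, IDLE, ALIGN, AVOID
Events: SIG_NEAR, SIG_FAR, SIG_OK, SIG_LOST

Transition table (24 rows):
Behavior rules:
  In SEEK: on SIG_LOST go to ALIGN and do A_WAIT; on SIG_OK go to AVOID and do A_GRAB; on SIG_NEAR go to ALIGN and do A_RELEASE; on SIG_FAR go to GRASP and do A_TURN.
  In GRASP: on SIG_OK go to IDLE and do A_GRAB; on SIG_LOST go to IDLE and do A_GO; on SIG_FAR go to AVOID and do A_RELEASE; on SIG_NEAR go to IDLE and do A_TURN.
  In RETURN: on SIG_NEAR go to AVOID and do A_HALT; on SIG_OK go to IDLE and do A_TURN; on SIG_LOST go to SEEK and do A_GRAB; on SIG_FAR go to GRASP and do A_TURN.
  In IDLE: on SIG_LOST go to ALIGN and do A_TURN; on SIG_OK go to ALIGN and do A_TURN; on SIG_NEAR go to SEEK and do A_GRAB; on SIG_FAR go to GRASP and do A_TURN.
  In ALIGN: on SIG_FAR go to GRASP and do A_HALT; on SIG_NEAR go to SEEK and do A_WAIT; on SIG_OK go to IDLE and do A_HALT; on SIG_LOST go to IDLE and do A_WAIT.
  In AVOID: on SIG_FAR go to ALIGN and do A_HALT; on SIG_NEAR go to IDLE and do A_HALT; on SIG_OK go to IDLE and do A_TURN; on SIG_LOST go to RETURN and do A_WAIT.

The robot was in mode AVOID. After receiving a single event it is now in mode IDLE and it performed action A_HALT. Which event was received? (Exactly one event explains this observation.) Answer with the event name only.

SIG_NEAR

try SIG_NEAR: (AVOID, SIG_NEAR) → (IDLE, A_HALT)  ← matches
try SIG_FAR: (AVOID, SIG_FAR) → (ALIGN, A_HALT)
try SIG_OK: (AVOID, SIG_OK) → (IDLE, A_TURN)
try SIG_LOST: (AVOID, SIG_LOST) → (RETURN, A_WAIT)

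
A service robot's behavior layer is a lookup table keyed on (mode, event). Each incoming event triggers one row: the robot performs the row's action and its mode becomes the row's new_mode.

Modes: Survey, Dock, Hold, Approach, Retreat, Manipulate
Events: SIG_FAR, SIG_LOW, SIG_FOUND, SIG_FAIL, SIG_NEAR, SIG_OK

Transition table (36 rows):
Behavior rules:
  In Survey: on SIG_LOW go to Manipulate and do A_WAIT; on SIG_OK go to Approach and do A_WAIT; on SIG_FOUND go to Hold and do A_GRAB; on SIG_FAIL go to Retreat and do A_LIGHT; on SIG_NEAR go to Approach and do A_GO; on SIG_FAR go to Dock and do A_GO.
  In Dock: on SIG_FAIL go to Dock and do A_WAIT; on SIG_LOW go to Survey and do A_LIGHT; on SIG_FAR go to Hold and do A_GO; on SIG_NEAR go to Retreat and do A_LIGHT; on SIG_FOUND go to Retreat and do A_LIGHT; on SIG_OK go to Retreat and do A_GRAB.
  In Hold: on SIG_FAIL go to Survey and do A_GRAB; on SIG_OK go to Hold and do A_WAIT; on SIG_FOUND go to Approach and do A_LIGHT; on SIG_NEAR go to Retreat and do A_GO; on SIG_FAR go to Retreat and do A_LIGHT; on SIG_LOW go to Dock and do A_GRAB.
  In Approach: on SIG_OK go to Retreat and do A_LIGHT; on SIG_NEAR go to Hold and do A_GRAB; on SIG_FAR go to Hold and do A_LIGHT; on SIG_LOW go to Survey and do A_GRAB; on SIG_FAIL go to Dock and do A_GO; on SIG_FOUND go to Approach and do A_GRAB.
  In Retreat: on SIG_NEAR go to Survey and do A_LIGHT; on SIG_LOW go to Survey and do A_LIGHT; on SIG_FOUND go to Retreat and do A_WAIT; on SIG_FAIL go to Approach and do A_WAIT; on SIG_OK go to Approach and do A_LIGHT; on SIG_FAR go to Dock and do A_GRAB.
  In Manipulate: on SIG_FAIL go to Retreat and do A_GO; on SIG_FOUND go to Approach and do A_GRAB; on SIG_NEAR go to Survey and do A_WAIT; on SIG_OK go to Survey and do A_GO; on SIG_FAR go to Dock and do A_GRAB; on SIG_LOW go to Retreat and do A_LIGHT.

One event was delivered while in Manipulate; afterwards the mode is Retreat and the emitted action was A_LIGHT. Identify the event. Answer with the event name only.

SIG_LOW

try SIG_FAR: (Manipulate, SIG_FAR) → (Dock, A_GRAB)
try SIG_LOW: (Manipulate, SIG_LOW) → (Retreat, A_LIGHT)  ← matches
try SIG_FOUND: (Manipulate, SIG_FOUND) → (Approach, A_GRAB)
try SIG_FAIL: (Manipulate, SIG_FAIL) → (Retreat, A_GO)
try SIG_NEAR: (Manipulate, SIG_NEAR) → (Survey, A_WAIT)
try SIG_OK: (Manipulate, SIG_OK) → (Survey, A_GO)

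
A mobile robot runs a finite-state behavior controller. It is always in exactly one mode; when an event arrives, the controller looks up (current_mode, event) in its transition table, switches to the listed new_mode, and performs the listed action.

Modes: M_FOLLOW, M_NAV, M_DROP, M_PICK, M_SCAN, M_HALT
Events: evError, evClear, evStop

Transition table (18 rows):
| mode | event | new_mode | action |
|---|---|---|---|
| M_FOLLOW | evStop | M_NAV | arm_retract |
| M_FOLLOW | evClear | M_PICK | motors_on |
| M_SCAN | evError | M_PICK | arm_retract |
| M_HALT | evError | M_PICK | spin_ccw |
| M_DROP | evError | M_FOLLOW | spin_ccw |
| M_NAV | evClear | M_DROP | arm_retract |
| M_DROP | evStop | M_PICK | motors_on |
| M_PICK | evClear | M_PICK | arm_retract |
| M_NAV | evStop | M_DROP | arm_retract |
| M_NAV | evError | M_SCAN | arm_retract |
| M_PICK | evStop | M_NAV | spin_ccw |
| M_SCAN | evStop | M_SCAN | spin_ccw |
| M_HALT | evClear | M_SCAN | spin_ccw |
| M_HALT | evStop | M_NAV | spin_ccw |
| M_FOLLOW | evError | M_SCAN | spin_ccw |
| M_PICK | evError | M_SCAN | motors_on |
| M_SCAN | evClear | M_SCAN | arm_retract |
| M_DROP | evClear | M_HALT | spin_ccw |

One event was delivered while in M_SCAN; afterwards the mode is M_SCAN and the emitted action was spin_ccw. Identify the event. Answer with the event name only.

evStop

try evError: (M_SCAN, evError) → (M_PICK, arm_retract)
try evClear: (M_SCAN, evClear) → (M_SCAN, arm_retract)
try evStop: (M_SCAN, evStop) → (M_SCAN, spin_ccw)  ← matches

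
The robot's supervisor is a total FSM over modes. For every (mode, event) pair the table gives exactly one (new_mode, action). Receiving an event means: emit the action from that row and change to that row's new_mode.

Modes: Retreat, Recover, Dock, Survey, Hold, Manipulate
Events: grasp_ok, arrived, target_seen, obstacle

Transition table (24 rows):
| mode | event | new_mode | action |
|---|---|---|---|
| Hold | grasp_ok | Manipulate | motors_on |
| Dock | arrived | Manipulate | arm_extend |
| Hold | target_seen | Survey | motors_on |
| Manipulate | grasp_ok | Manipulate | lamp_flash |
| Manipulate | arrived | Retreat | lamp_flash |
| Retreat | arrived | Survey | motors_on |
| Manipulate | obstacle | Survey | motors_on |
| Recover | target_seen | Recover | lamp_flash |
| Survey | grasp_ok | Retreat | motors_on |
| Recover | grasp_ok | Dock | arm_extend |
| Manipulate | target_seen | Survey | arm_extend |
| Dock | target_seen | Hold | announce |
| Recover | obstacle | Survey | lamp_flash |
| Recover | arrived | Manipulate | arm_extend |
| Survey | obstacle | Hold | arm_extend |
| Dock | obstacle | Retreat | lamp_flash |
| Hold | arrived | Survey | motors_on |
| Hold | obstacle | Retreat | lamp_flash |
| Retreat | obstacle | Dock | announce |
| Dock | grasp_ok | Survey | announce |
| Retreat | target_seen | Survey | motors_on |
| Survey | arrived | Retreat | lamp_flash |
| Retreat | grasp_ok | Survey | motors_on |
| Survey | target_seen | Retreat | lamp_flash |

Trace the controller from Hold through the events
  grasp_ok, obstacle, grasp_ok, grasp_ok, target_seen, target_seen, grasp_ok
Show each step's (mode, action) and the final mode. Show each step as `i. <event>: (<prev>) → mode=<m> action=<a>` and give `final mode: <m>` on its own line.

1. grasp_ok: (Hold) → mode=Manipulate action=motors_on
2. obstacle: (Manipulate) → mode=Survey action=motors_on
3. grasp_ok: (Survey) → mode=Retreat action=motors_on
4. grasp_ok: (Retreat) → mode=Survey action=motors_on
5. target_seen: (Survey) → mode=Retreat action=lamp_flash
6. target_seen: (Retreat) → mode=Survey action=motors_on
7. grasp_ok: (Survey) → mode=Retreat action=motors_on

final mode: Retreat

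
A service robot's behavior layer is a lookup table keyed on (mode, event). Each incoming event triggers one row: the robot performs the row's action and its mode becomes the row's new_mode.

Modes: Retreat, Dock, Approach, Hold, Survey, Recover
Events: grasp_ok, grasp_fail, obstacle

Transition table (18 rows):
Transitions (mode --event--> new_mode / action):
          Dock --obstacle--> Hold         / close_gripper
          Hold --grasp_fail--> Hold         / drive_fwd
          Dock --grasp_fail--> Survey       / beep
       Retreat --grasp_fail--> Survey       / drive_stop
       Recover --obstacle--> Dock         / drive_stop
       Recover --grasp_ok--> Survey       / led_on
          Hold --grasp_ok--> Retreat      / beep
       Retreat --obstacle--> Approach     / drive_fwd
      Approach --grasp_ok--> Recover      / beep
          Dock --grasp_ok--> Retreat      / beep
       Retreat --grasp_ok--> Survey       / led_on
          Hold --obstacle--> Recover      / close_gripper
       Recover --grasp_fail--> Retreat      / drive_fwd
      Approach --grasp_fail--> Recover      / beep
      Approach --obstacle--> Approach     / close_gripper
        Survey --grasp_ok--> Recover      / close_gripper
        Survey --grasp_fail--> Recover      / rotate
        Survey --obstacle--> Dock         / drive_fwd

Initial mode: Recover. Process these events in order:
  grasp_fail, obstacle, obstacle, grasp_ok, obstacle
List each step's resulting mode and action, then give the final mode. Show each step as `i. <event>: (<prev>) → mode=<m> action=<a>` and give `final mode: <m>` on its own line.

final mode: Dock

1. grasp_fail: (Recover) → mode=Retreat action=drive_fwd
2. obstacle: (Retreat) → mode=Approach action=drive_fwd
3. obstacle: (Approach) → mode=Approach action=close_gripper
4. grasp_ok: (Approach) → mode=Recover action=beep
5. obstacle: (Recover) → mode=Dock action=drive_stop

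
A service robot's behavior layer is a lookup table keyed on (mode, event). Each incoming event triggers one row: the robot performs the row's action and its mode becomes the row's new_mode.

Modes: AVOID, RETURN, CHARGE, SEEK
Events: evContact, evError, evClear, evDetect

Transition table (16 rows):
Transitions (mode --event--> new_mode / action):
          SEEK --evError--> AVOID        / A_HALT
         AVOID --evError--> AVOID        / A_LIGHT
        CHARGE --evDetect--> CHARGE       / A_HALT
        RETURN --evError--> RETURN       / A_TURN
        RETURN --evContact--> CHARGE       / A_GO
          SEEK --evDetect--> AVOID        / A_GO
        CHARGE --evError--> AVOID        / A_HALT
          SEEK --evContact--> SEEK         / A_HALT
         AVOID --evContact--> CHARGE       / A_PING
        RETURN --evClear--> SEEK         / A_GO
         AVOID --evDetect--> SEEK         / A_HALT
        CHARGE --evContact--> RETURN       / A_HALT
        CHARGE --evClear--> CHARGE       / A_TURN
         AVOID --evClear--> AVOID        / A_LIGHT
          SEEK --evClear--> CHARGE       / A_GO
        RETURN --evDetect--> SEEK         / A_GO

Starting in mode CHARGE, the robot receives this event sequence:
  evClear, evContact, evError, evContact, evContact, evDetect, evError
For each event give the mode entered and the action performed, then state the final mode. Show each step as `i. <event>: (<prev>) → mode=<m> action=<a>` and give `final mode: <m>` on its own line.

final mode: AVOID

1. evClear: (CHARGE) → mode=CHARGE action=A_TURN
2. evContact: (CHARGE) → mode=RETURN action=A_HALT
3. evError: (RETURN) → mode=RETURN action=A_TURN
4. evContact: (RETURN) → mode=CHARGE action=A_GO
5. evContact: (CHARGE) → mode=RETURN action=A_HALT
6. evDetect: (RETURN) → mode=SEEK action=A_GO
7. evError: (SEEK) → mode=AVOID action=A_HALT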